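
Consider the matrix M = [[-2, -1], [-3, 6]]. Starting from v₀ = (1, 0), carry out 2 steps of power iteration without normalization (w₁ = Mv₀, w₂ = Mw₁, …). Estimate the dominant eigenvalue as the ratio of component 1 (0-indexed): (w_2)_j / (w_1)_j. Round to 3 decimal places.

w1 = Mv₀ = (-2, -3)
w2 = Mw1 = (7, -12)
Ratio at component: -12 / -3 = 4.000

λ ≈ 4.000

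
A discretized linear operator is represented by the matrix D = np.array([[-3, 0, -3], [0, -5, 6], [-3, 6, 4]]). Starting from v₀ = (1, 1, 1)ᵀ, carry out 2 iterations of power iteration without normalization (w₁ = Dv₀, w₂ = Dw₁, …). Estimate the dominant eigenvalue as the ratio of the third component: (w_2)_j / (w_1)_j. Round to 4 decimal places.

7.4286

w1 = Dv₀ = ((-3)·1 + 0·1 + (-3)·1; 0·1 + (-5)·1 + 6·1; (-3)·1 + 6·1 + 4·1) = (-6, 1, 7)
w2 = Dw1 = ((-3)·(-6) + 0·1 + (-3)·7; 0·(-6) + (-5)·1 + 6·7; (-3)·(-6) + 6·1 + 4·7) = (-3, 37, 52)
Ratio at component: 52 / 7 = 7.4286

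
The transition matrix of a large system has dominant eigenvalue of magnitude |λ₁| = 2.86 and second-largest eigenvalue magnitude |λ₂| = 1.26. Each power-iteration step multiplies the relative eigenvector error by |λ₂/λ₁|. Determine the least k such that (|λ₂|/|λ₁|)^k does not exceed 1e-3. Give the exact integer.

|λ₂/λ₁| = 1.26/2.86 = 0.44056
Need k ≥ ln(1e-3) / ln(0.44056) = -6.9078 / -0.8197 ≈ 8.427
Smallest integer k satisfying the bound: 9

9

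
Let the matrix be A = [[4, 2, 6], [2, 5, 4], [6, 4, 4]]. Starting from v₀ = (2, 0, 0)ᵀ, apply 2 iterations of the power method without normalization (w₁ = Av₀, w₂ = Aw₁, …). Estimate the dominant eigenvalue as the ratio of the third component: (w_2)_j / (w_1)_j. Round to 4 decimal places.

w1 = Av₀ = (4·2 + 2·0 + 6·0; 2·2 + 5·0 + 4·0; 6·2 + 4·0 + 4·0) = (8, 4, 12)
w2 = Aw1 = (4·8 + 2·4 + 6·12; 2·8 + 5·4 + 4·12; 6·8 + 4·4 + 4·12) = (112, 84, 112)
Ratio at component: 112 / 12 = 9.3333

9.3333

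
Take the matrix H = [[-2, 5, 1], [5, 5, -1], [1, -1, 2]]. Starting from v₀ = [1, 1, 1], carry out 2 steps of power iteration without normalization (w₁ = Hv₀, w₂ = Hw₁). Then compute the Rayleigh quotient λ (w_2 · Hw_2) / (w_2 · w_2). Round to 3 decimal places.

λ ≈ 7.544

w1 = Hv₀ = ((-2)·1 + 5·1 + 1·1; 5·1 + 5·1 + (-1)·1; 1·1 + (-1)·1 + 2·1) = (4, 9, 2)
w2 = Hw1 = ((-2)·4 + 5·9 + 1·2; 5·4 + 5·9 + (-1)·2; 1·4 + (-1)·9 + 2·2) = (39, 63, -1)
Hw2 = (236, 511, -26)
w2·Hw2 = 39·236 + 63·511 + (-1)·(-26) = 41423; w2·w2 = 39·39 + 63·63 + (-1)·(-1) = 5491
λ ≈ 41423/5491 = 7.544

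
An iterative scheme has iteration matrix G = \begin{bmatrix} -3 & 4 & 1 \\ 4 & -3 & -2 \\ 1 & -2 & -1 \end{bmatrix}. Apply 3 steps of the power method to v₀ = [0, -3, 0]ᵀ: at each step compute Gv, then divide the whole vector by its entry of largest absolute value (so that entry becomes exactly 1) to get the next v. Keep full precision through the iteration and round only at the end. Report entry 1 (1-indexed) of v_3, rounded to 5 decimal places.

-0.95814

Gv0 = (-12.000000, 9.000000, 6.000000); divide by -12.000000 → v1 = (1.000000, -0.750000, -0.500000)
Gv1 = (-6.500000, 7.250000, 3.000000); divide by 7.250000 → v2 = (-0.896552, 1.000000, 0.413793)
Gv2 = (7.103448, -7.413793, -3.310345); divide by -7.413793 → v3 = (-0.958140, 1.000000, 0.446512)
Requested entry of v3: -618/645 = -0.95814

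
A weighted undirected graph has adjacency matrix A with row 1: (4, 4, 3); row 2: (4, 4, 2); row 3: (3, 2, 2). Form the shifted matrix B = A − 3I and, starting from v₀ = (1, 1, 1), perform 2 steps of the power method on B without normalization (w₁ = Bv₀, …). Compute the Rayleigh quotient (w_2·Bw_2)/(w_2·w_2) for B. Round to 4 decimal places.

B = A − 3I has rows (1, 4, 3); (4, 1, 2); (3, 2, -1)
w1 = Bv₀ = (1·1 + 4·1 + 3·1; 4·1 + 1·1 + 2·1; 3·1 + 2·1 + (-1)·1) = (8, 7, 4)
w2 = Bw1 = (1·8 + 4·7 + 3·4; 4·8 + 1·7 + 2·4; 3·8 + 2·7 + (-1)·4) = (48, 47, 34)
Bw2 = (338, 307, 204)
w2·Bw2 = 37589; w2·w2 = 5669; μ ≈ 37589/5669 = 6.6306

μ ≈ 6.6306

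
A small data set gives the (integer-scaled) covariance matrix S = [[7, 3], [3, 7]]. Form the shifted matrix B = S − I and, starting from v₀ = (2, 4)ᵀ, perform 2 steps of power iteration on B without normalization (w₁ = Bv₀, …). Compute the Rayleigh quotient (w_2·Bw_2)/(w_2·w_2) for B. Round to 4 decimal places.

8.9918

B = S − I has rows (6, 3); (3, 6)
w1 = Bv₀ = (6·2 + 3·4; 3·2 + 6·4) = (24, 30)
w2 = Bw1 = (6·24 + 3·30; 3·24 + 6·30) = (234, 252)
Bw2 = (2160, 2214)
w2·Bw2 = 1063368; w2·w2 = 118260; μ ≈ 1063368/118260 = 8.9918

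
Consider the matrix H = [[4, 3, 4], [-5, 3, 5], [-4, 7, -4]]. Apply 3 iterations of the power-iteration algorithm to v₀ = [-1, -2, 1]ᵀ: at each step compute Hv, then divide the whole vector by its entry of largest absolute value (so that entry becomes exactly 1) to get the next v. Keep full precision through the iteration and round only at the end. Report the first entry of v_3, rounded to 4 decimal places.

0.0955

Hv0 = (-6.00000, 4.00000, -14.00000); divide by -14.00000 → v1 = (0.42857, -0.28571, 1.00000)
Hv1 = (4.85714, 2.00000, -7.71429); divide by -7.71429 → v2 = (-0.62963, -0.25926, 1.00000)
Hv2 = (0.70370, 7.37037, -3.29630); divide by 7.37037 → v3 = (0.09548, 1.00000, -0.44724)
Requested entry of v3: 76/796 = 0.0955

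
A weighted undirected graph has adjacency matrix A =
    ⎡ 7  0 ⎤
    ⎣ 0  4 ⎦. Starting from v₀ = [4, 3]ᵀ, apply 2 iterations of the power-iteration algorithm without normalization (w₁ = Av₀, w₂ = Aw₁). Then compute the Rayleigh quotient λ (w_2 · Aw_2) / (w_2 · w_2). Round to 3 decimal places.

λ ≈ 6.830

w1 = Av₀ = (28, 12)
w2 = Aw1 = (196, 48)
Aw2 = (1372, 192)
w2·Aw2 = 196·1372 + 48·192 = 278128; w2·w2 = 196·196 + 48·48 = 40720
λ ≈ 278128/40720 = 6.830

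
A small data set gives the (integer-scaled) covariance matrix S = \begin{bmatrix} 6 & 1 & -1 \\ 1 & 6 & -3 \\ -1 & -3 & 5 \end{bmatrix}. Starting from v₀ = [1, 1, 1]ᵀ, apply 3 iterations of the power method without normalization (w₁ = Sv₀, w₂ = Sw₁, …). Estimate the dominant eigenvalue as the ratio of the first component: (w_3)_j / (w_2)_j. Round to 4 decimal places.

w1 = Sv₀ = (6·1 + 1·1 + (-1)·1; 1·1 + 6·1 + (-3)·1; (-1)·1 + (-3)·1 + 5·1) = (6, 4, 1)
w2 = Sw1 = (6·6 + 1·4 + (-1)·1; 1·6 + 6·4 + (-3)·1; (-1)·6 + (-3)·4 + 5·1) = (39, 27, -13)
w3 = Sw2 = (274, 240, -185)
Ratio at component: 274 / 39 = 7.0256

7.0256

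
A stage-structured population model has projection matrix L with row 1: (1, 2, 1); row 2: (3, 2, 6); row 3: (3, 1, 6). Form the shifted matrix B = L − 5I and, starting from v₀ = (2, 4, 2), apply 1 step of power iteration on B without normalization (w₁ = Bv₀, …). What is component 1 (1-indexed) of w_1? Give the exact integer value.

B = L − 5I has rows (-4, 2, 1); (3, -3, 6); (3, 1, 1)
w1 = Bv₀ = (2, 6, 12)
Requested component of w1: 2

2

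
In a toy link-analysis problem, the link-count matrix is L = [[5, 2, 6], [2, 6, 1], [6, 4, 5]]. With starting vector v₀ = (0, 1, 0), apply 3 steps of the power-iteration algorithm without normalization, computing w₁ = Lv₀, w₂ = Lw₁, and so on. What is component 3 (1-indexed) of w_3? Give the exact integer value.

732

w1 = Lv₀ = (5·0 + 2·1 + 6·0; 2·0 + 6·1 + 1·0; 6·0 + 4·1 + 5·0) = (2, 6, 4)
w2 = Lw1 = (5·2 + 2·6 + 6·4; 2·2 + 6·6 + 1·4; 6·2 + 4·6 + 5·4) = (46, 44, 56)
w3 = Lw2 = (654, 412, 732)
The requested component of w3 is 732.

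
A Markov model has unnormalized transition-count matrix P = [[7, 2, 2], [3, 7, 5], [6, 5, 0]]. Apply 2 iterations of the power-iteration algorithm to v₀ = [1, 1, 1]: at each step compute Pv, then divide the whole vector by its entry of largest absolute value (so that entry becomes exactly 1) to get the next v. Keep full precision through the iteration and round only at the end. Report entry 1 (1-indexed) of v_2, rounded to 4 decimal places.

Pv0 = (11.00000, 15.00000, 11.00000); divide by 15.00000 → v1 = (0.73333, 1.00000, 0.73333)
Pv1 = (8.60000, 12.86667, 9.40000); divide by 12.86667 → v2 = (0.66839, 1.00000, 0.73057)
Requested entry of v2: 129/193 = 0.6684

0.6684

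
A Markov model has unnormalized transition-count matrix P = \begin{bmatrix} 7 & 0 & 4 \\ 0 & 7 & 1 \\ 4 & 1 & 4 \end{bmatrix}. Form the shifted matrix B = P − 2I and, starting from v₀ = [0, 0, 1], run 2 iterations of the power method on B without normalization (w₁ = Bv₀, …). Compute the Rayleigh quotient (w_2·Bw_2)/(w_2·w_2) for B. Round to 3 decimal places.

7.885

B = P − 2I has rows (5, 0, 4); (0, 5, 1); (4, 1, 2)
w1 = Bv₀ = (5·0 + 0·0 + 4·1; 0·0 + 5·0 + 1·1; 4·0 + 1·0 + 2·1) = (4, 1, 2)
w2 = Bw1 = (5·4 + 0·1 + 4·2; 0·4 + 5·1 + 1·2; 4·4 + 1·1 + 2·2) = (28, 7, 21)
Bw2 = (224, 56, 161)
w2·Bw2 = 10045; w2·w2 = 1274; μ ≈ 10045/1274 = 7.885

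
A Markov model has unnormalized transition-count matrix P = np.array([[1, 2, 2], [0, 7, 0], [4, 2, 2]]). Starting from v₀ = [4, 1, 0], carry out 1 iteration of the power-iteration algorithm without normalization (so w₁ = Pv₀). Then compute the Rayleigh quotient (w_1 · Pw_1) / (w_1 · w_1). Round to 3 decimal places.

4.917

w1 = Pv₀ = (1·4 + 2·1 + 2·0; 0·4 + 7·1 + 0·0; 4·4 + 2·1 + 2·0) = (6, 7, 18)
Pw1 = (56, 49, 74)
w1·Pw1 = 6·56 + 7·49 + 18·74 = 2011; w1·w1 = 6·6 + 7·7 + 18·18 = 409
λ ≈ 2011/409 = 4.917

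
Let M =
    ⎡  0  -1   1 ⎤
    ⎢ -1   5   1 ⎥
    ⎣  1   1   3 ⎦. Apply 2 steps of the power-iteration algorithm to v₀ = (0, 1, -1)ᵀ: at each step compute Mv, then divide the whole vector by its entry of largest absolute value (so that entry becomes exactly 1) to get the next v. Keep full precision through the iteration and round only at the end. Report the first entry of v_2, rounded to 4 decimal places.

Mv0 = (-2.00000, 4.00000, -2.00000); divide by 4.00000 → v1 = (-0.50000, 1.00000, -0.50000)
Mv1 = (-1.50000, 5.00000, -1.00000); divide by 5.00000 → v2 = (-0.30000, 1.00000, -0.20000)
Requested entry of v2: -6/20 = -0.3000

-0.3000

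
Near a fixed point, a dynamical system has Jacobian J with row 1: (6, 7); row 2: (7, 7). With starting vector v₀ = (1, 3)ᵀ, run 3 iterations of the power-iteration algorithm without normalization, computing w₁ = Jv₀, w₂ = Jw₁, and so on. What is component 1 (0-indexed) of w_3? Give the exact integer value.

w1 = Jv₀ = (6·1 + 7·3; 7·1 + 7·3) = (27, 28)
w2 = Jw1 = (6·27 + 7·28; 7·27 + 7·28) = (358, 385)
w3 = Jw2 = (4843, 5201)
The requested component of w3 is 5201.

5201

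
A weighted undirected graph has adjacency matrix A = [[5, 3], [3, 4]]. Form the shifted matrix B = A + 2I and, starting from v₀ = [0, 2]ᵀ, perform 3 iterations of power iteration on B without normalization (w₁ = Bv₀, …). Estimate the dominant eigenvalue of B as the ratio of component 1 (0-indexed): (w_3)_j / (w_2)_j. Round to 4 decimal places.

B = A + 2I has rows (7, 3); (3, 6)
w1 = Bv₀ = (7·0 + 3·2; 3·0 + 6·2) = (6, 12)
w2 = Bw1 = (7·6 + 3·12; 3·6 + 6·12) = (78, 90)
w3 = Bw2 = (816, 774)
Ratio: 774/90 = 8.6000

μ ≈ 8.6000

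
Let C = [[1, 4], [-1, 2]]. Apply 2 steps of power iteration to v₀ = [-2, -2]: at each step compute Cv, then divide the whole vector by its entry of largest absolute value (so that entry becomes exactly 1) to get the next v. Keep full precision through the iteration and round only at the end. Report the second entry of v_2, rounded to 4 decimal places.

Cv0 = (-10.00000, -2.00000); divide by -10.00000 → v1 = (1.00000, 0.20000)
Cv1 = (1.80000, -0.60000); divide by 1.80000 → v2 = (1.00000, -0.33333)
Requested entry of v2: 6/-18 = -0.3333

-0.3333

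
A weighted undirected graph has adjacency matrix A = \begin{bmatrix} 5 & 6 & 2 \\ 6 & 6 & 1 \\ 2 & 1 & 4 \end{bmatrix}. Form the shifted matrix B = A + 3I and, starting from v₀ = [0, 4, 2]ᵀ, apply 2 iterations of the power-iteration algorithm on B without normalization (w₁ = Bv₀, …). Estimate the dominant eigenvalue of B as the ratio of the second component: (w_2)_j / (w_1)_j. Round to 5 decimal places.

B = A + 3I has rows (8, 6, 2); (6, 9, 1); (2, 1, 7)
w1 = Bv₀ = (8·0 + 6·4 + 2·2; 6·0 + 9·4 + 1·2; 2·0 + 1·4 + 7·2) = (28, 38, 18)
w2 = Bw1 = (8·28 + 6·38 + 2·18; 6·28 + 9·38 + 1·18; 2·28 + 1·38 + 7·18) = (488, 528, 220)
Ratio: 528/38 = 13.89474

μ ≈ 13.89474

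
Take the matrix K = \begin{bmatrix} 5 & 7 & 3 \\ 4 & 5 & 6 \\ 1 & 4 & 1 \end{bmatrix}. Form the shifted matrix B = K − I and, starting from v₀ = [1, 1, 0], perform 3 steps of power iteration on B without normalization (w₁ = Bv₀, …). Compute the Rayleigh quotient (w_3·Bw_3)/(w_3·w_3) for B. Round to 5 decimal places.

μ ≈ 11.30278

B = K − I has rows (4, 7, 3); (4, 4, 6); (1, 4, 0)
w1 = Bv₀ = (4·1 + 7·1 + 3·0; 4·1 + 4·1 + 6·0; 1·1 + 4·1 + 0·0) = (11, 8, 5)
w2 = Bw1 = (4·11 + 7·8 + 3·5; 4·11 + 4·8 + 6·5; 1·11 + 4·8 + 0·5) = (115, 106, 43)
w3 = Bw2 = (1331, 1142, 539)
Bw3 = (14935, 13126, 5899)
w3·Bw3 = 38047938; w3·w3 = 3366246; μ ≈ 38047938/3366246 = 11.30278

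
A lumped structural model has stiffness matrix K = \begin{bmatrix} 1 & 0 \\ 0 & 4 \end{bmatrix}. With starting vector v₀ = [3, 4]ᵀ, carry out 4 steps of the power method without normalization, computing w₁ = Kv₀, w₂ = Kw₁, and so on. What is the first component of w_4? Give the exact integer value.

w1 = Kv₀ = (1·3 + 0·4; 0·3 + 4·4) = (3, 16)
w2 = Kw1 = (1·3 + 0·16; 0·3 + 4·16) = (3, 64)
w3 = Kw2 = (3, 256)
w4 = Kw3 = (3, 1024)
The requested component of w4 is 3.

3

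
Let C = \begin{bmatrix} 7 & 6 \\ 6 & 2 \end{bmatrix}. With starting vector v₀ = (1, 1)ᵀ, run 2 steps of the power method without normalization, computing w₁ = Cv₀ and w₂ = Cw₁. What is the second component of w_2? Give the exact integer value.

w1 = Cv₀ = (7·1 + 6·1; 6·1 + 2·1) = (13, 8)
w2 = Cw1 = (7·13 + 6·8; 6·13 + 2·8) = (139, 94)
The requested component of w2 is 94.

94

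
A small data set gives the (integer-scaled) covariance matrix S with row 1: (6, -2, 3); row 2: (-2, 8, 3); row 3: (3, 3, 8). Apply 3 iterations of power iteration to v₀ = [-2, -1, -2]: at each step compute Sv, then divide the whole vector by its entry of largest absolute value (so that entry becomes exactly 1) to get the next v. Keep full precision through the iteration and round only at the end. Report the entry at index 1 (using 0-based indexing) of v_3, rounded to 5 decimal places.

Sv0 = (-16.000000, -10.000000, -25.000000); divide by -25.000000 → v1 = (0.640000, 0.400000, 1.000000)
Sv1 = (6.040000, 4.920000, 11.120000); divide by 11.120000 → v2 = (0.543165, 0.442446, 1.000000)
Sv2 = (5.374101, 5.453237, 10.956835); divide by 10.956835 → v3 = (0.490479, 0.497702, 1.000000)
Requested entry of v3: -1516/-3046 = 0.49770

0.49770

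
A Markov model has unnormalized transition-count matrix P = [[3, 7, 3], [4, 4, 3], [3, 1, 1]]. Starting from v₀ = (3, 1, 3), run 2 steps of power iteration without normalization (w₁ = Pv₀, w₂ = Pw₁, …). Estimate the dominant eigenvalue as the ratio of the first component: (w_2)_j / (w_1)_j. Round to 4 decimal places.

w1 = Pv₀ = (3·3 + 7·1 + 3·3; 4·3 + 4·1 + 3·3; 3·3 + 1·1 + 1·3) = (25, 25, 13)
w2 = Pw1 = (3·25 + 7·25 + 3·13; 4·25 + 4·25 + 3·13; 3·25 + 1·25 + 1·13) = (289, 239, 113)
Ratio at component: 289 / 25 = 11.5600

11.5600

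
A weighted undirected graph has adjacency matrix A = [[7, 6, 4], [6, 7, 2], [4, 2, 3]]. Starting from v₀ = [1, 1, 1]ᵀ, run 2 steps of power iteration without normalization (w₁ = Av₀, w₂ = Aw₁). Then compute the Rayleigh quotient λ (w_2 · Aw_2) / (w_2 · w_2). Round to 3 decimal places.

λ ≈ 14.575

w1 = Av₀ = (7·1 + 6·1 + 4·1; 6·1 + 7·1 + 2·1; 4·1 + 2·1 + 3·1) = (17, 15, 9)
w2 = Aw1 = (7·17 + 6·15 + 4·9; 6·17 + 7·15 + 2·9; 4·17 + 2·15 + 3·9) = (245, 225, 125)
Aw2 = (3565, 3295, 1805)
w2·Aw2 = 245·3565 + 225·3295 + 125·1805 = 1840425; w2·w2 = 245·245 + 225·225 + 125·125 = 126275
λ ≈ 1840425/126275 = 14.575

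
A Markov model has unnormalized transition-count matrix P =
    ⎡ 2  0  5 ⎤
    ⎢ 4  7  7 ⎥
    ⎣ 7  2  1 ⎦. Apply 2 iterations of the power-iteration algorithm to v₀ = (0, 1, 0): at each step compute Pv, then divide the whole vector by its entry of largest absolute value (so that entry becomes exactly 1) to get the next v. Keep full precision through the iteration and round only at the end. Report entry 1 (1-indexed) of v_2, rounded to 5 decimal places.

0.15873

Pv0 = (0.000000, 7.000000, 2.000000); divide by 7.000000 → v1 = (0.000000, 1.000000, 0.285714)
Pv1 = (1.428571, 9.000000, 2.285714); divide by 9.000000 → v2 = (0.158730, 1.000000, 0.253968)
Requested entry of v2: 10/63 = 0.15873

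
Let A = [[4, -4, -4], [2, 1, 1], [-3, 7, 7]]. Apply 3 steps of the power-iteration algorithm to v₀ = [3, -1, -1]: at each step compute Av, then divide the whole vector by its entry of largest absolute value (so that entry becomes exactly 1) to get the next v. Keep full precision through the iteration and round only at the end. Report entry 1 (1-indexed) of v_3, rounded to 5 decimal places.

Av0 = (20.000000, 4.000000, -23.000000); divide by -23.000000 → v1 = (-0.869565, -0.173913, 1.000000)
Av1 = (-6.782609, -0.913043, 8.391304); divide by 8.391304 → v2 = (-0.808290, -0.108808, 1.000000)
Av2 = (-6.797927, -0.725389, 8.663212); divide by 8.663212 → v3 = (-0.784689, -0.083732, 1.000000)
Requested entry of v3: 1312/-1672 = -0.78469

-0.78469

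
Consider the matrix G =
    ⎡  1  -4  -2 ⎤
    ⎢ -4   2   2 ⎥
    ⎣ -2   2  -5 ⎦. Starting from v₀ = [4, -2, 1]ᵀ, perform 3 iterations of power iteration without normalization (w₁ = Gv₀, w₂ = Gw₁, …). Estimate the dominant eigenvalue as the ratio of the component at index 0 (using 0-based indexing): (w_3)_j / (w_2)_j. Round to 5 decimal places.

w1 = Gv₀ = (10, -18, -17)
w2 = Gw1 = (116, -110, 29)
w3 = Gw2 = (498, -626, -597)
Ratio at component: 498 / 116 = 4.29310

4.29310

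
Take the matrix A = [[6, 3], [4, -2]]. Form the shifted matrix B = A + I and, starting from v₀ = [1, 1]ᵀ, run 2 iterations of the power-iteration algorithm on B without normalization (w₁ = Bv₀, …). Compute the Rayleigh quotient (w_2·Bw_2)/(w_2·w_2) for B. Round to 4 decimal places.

8.2495

B = A + I has rows (7, 3); (4, -1)
w1 = Bv₀ = (10, 3)
w2 = Bw1 = (79, 37)
Bw2 = (664, 279)
w2·Bw2 = 62779; w2·w2 = 7610; μ ≈ 62779/7610 = 8.2495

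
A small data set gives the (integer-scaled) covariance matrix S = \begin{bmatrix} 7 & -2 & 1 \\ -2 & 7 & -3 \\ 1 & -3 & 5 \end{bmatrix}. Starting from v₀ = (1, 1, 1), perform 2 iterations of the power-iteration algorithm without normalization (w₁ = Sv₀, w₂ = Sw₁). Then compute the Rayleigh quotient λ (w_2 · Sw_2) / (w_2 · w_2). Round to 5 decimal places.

8.30844

w1 = Sv₀ = (6, 2, 3)
w2 = Sw1 = (41, -7, 15)
Sw2 = (316, -176, 137)
w2·Sw2 = 41·316 + (-7)·(-176) + 15·137 = 16243; w2·w2 = 41·41 + (-7)·(-7) + 15·15 = 1955
λ ≈ 16243/1955 = 8.30844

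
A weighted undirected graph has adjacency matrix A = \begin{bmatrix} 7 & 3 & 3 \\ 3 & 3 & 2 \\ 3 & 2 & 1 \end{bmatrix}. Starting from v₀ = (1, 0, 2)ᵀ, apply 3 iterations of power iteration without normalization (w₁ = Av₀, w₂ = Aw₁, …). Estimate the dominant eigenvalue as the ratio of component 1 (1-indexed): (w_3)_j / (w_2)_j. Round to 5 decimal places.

w1 = Av₀ = (7·1 + 3·0 + 3·2; 3·1 + 3·0 + 2·2; 3·1 + 2·0 + 1·2) = (13, 7, 5)
w2 = Aw1 = (7·13 + 3·7 + 3·5; 3·13 + 3·7 + 2·5; 3·13 + 2·7 + 1·5) = (127, 70, 58)
w3 = Aw2 = (1273, 707, 579)
Ratio at component: 1273 / 127 = 10.02362

10.02362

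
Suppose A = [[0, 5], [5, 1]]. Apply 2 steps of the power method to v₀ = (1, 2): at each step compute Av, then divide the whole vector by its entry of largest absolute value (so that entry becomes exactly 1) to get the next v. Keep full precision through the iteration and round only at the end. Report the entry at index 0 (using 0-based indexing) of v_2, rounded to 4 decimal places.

0.6140

Av0 = (10.00000, 7.00000); divide by 10.00000 → v1 = (1.00000, 0.70000)
Av1 = (3.50000, 5.70000); divide by 5.70000 → v2 = (0.61404, 1.00000)
Requested entry of v2: 35/57 = 0.6140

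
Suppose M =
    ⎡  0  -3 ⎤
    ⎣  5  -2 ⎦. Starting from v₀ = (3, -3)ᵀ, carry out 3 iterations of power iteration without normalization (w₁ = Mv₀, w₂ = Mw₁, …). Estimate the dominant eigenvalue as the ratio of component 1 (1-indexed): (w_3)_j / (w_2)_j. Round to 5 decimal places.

w1 = Mv₀ = (0·3 + (-3)·(-3); 5·3 + (-2)·(-3)) = (9, 21)
w2 = Mw1 = (0·9 + (-3)·21; 5·9 + (-2)·21) = (-63, 3)
w3 = Mw2 = (-9, -321)
Ratio at component: -9 / -63 = 0.14286

0.14286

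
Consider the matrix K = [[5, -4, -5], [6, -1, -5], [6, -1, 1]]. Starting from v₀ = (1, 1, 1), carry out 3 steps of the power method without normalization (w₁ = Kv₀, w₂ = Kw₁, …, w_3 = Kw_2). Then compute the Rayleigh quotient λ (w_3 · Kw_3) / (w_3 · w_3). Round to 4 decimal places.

λ ≈ -2.2468

w1 = Kv₀ = (5·1 + (-4)·1 + (-5)·1; 6·1 + (-1)·1 + (-5)·1; 6·1 + (-1)·1 + 1·1) = (-4, 0, 6)
w2 = Kw1 = (5·(-4) + (-4)·0 + (-5)·6; 6·(-4) + (-1)·0 + (-5)·6; 6·(-4) + (-1)·0 + 1·6) = (-50, -54, -18)
w3 = Kw2 = (56, -156, -264)
Kw3 = (2224, 1812, 228)
w3·Kw3 = 56·2224 + (-156)·1812 + (-264)·228 = -218320; w3·w3 = 56·56 + (-156)·(-156) + (-264)·(-264) = 97168
λ ≈ -218320/97168 = -2.2468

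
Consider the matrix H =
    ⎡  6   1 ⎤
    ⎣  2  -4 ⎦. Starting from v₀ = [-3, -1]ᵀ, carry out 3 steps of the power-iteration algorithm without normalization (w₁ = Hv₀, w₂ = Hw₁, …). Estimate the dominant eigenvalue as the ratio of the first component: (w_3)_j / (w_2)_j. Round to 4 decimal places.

λ ≈ 6.2586

w1 = Hv₀ = (6·(-3) + 1·(-1); 2·(-3) + (-4)·(-1)) = (-19, -2)
w2 = Hw1 = (6·(-19) + 1·(-2); 2·(-19) + (-4)·(-2)) = (-116, -30)
w3 = Hw2 = (-726, -112)
Ratio at component: -726 / -116 = 6.2586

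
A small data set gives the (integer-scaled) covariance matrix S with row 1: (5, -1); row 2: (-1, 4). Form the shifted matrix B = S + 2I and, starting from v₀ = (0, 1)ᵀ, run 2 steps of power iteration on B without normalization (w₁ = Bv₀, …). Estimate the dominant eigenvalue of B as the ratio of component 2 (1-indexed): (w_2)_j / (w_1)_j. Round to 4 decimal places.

B = S + 2I has rows (7, -1); (-1, 6)
w1 = Bv₀ = (-1, 6)
w2 = Bw1 = (-13, 37)
Ratio: 37/6 = 6.1667

μ ≈ 6.1667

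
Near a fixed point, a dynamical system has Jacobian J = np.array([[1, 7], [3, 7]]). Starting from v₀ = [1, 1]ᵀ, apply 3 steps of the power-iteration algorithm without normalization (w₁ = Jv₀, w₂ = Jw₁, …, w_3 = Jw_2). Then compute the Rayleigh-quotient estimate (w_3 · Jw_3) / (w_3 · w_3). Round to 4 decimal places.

9.4787

w1 = Jv₀ = (1·1 + 7·1; 3·1 + 7·1) = (8, 10)
w2 = Jw1 = (1·8 + 7·10; 3·8 + 7·10) = (78, 94)
w3 = Jw2 = (736, 892)
Jw3 = (6980, 8452)
w3·Jw3 = 736·6980 + 892·8452 = 12676464; w3·w3 = 736·736 + 892·892 = 1337360
λ ≈ 12676464/1337360 = 9.4787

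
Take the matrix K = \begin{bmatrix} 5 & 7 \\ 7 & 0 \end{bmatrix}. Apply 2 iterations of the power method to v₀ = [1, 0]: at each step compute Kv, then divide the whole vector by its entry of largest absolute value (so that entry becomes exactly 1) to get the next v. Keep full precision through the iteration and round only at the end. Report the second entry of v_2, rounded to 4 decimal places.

0.4730

Kv0 = (5.00000, 7.00000); divide by 7.00000 → v1 = (0.71429, 1.00000)
Kv1 = (10.57143, 5.00000); divide by 10.57143 → v2 = (1.00000, 0.47297)
Requested entry of v2: 35/74 = 0.4730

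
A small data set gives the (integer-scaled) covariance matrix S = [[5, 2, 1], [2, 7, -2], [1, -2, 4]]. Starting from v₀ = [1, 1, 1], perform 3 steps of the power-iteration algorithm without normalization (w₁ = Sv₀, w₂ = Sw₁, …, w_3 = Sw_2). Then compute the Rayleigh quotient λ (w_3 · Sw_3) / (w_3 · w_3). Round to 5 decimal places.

8.26724

w1 = Sv₀ = (8, 7, 3)
w2 = Sw1 = (57, 59, 6)
w3 = Sw2 = (409, 515, -37)
Sw3 = (3038, 4497, -769)
w3·Sw3 = 409·3038 + 515·4497 + (-37)·(-769) = 3586950; w3·w3 = 409·409 + 515·515 + (-37)·(-37) = 433875
λ ≈ 3586950/433875 = 8.26724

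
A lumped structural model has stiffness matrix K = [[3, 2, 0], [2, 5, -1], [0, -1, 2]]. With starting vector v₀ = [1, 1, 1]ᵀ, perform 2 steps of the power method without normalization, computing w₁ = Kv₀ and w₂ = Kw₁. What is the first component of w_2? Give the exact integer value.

w1 = Kv₀ = (3·1 + 2·1 + 0·1; 2·1 + 5·1 + (-1)·1; 0·1 + (-1)·1 + 2·1) = (5, 6, 1)
w2 = Kw1 = (3·5 + 2·6 + 0·1; 2·5 + 5·6 + (-1)·1; 0·5 + (-1)·6 + 2·1) = (27, 39, -4)
The requested component of w2 is 27.

27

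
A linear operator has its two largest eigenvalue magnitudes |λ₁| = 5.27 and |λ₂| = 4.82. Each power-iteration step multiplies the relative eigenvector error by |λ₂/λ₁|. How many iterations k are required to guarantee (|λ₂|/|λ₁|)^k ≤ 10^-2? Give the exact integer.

52

|λ₂/λ₁| = 4.82/5.27 = 0.91461
Need k ≥ ln(10^-2) / ln(0.91461) = -4.6052 / -0.0893 ≈ 51.595
Smallest integer k satisfying the bound: 52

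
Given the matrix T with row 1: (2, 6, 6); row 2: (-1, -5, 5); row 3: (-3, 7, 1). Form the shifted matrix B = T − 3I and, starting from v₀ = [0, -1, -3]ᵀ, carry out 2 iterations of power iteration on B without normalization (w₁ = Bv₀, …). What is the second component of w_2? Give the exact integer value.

B = T − 3I has rows (-1, 6, 6); (-1, -8, 5); (-3, 7, -2)
w1 = Bv₀ = (-24, -7, -1)
w2 = Bw1 = (-24, 75, 25)
Requested component of w2: 75

75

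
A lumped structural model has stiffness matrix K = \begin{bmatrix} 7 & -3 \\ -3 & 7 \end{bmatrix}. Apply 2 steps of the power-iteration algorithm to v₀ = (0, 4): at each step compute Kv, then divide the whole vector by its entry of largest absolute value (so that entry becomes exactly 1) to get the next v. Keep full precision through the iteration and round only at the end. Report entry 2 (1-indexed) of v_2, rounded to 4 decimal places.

Kv0 = (-12.00000, 28.00000); divide by 28.00000 → v1 = (-0.42857, 1.00000)
Kv1 = (-6.00000, 8.28571); divide by 8.28571 → v2 = (-0.72414, 1.00000)
Requested entry of v2: 232/232 = 1.0000

1.0000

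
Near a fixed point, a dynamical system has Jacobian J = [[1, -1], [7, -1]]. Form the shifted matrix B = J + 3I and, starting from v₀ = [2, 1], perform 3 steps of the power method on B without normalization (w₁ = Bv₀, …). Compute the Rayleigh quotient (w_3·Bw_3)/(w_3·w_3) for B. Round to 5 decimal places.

B = J + 3I has rows (4, -1); (7, 2)
w1 = Bv₀ = (4·2 + (-1)·1; 7·2 + 2·1) = (7, 16)
w2 = Bw1 = (4·7 + (-1)·16; 7·7 + 2·16) = (12, 81)
w3 = Bw2 = (-33, 246)
Bw3 = (-378, 261)
w3·Bw3 = 76680; w3·w3 = 61605; μ ≈ 76680/61605 = 1.24470

1.24470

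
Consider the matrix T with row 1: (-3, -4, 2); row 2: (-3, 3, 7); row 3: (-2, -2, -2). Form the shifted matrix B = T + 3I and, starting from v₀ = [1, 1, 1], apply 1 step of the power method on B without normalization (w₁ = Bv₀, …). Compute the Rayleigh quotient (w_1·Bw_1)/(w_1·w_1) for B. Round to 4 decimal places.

μ ≈ 5.3009

B = T + 3I has rows (0, -4, 2); (-3, 6, 7); (-2, -2, 1)
w1 = Bv₀ = (-2, 10, -3)
Bw1 = (-46, 45, -19)
w1·Bw1 = 599; w1·w1 = 113; μ ≈ 599/113 = 5.3009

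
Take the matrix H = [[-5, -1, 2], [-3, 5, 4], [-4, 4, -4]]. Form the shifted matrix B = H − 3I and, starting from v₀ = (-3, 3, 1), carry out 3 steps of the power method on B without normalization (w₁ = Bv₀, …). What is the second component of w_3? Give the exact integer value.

B = H − 3I has rows (-8, -1, 2); (-3, 2, 4); (-4, 4, -7)
w1 = Bv₀ = (23, 19, 17)
w2 = Bw1 = (-169, 37, -135)
w3 = Bw2 = (1045, 41, 1769)
Requested component of w3: 41

41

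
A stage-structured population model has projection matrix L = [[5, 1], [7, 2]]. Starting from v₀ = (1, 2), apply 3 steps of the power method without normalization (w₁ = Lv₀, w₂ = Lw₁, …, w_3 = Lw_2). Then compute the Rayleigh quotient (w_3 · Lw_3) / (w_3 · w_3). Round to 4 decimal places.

λ ≈ 6.5411

w1 = Lv₀ = (5·1 + 1·2; 7·1 + 2·2) = (7, 11)
w2 = Lw1 = (5·7 + 1·11; 7·7 + 2·11) = (46, 71)
w3 = Lw2 = (301, 464)
Lw3 = (1969, 3035)
w3·Lw3 = 301·1969 + 464·3035 = 2000909; w3·w3 = 301·301 + 464·464 = 305897
λ ≈ 2000909/305897 = 6.5411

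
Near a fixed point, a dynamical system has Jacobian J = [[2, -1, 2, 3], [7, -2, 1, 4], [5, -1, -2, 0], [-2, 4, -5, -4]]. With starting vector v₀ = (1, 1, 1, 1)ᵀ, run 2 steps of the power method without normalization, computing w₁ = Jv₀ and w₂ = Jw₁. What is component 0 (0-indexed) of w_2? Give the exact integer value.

w1 = Jv₀ = (2·1 + (-1)·1 + 2·1 + 3·1; 7·1 + (-2)·1 + 1·1 + 4·1; 5·1 + (-1)·1 + (-2)·1 + 0·1; (-2)·1 + 4·1 + (-5)·1 + (-4)·1) = (6, 10, 2, -7)
w2 = Jw1 = (2·6 + (-1)·10 + 2·2 + 3·(-7); 7·6 + (-2)·10 + 1·2 + 4·(-7); 5·6 + (-1)·10 + (-2)·2 + 0·(-7); (-2)·6 + 4·10 + (-5)·2 + (-4)·(-7)) = (-15, -4, 16, 46)
The requested component of w2 is -15.

-15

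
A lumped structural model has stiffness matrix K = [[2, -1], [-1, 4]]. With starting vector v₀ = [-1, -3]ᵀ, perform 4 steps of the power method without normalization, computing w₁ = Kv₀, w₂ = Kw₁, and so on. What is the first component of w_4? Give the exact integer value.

335

w1 = Kv₀ = (1, -11)
w2 = Kw1 = (13, -45)
w3 = Kw2 = (71, -193)
w4 = Kw3 = (335, -843)
The requested component of w4 is 335.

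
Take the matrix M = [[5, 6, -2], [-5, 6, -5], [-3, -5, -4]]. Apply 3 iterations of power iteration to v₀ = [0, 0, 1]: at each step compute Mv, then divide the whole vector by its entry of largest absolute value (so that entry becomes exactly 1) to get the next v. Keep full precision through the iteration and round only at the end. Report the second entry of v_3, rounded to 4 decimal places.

0.2953

Mv0 = (-2.00000, -5.00000, -4.00000); divide by -5.00000 → v1 = (0.40000, 1.00000, 0.80000)
Mv1 = (6.40000, 0.00000, -9.40000); divide by -9.40000 → v2 = (-0.68085, 0.00000, 1.00000)
Mv2 = (-5.40426, -1.59574, -1.95745); divide by -5.40426 → v3 = (1.00000, 0.29528, 0.36220)
Requested entry of v3: -75/-254 = 0.2953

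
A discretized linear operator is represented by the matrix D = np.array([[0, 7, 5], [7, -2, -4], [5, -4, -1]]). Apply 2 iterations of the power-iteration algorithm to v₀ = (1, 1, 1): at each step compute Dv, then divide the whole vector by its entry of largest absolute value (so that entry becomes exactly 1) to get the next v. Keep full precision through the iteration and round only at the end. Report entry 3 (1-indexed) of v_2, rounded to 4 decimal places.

Dv0 = (12.00000, 1.00000, 0.00000); divide by 12.00000 → v1 = (1.00000, 0.08333, 0.00000)
Dv1 = (0.58333, 6.83333, 4.66667); divide by 6.83333 → v2 = (0.08537, 1.00000, 0.68293)
Requested entry of v2: 56/82 = 0.6829

0.6829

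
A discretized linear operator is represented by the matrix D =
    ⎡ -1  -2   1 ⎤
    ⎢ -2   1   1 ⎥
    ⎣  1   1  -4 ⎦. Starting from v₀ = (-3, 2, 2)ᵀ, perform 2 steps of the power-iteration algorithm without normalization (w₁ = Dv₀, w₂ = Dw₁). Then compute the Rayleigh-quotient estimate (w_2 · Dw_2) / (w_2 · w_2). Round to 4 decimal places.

w1 = Dv₀ = ((-1)·(-3) + (-2)·2 + 1·2; (-2)·(-3) + 1·2 + 1·2; 1·(-3) + 1·2 + (-4)·2) = (1, 10, -9)
w2 = Dw1 = ((-1)·1 + (-2)·10 + 1·(-9); (-2)·1 + 1·10 + 1·(-9); 1·1 + 1·10 + (-4)·(-9)) = (-30, -1, 47)
Dw2 = (79, 106, -219)
w2·Dw2 = (-30)·79 + (-1)·106 + 47·(-219) = -12769; w2·w2 = (-30)·(-30) + (-1)·(-1) + 47·47 = 3110
λ ≈ -12769/3110 = -4.1058

-4.1058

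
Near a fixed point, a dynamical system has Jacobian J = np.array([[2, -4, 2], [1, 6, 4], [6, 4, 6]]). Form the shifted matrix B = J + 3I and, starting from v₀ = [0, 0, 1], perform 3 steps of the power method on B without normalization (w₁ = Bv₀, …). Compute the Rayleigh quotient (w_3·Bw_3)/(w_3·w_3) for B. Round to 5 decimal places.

12.88318

B = J + 3I has rows (5, -4, 2); (1, 9, 4); (6, 4, 9)
w1 = Bv₀ = (5·0 + (-4)·0 + 2·1; 1·0 + 9·0 + 4·1; 6·0 + 4·0 + 9·1) = (2, 4, 9)
w2 = Bw1 = (5·2 + (-4)·4 + 2·9; 1·2 + 9·4 + 4·9; 6·2 + 4·4 + 9·9) = (12, 74, 109)
w3 = Bw2 = (-18, 1114, 1349)
Bw3 = (-1848, 15404, 16489)
w3·Bw3 = 39436981; w3·w3 = 3061121; μ ≈ 39436981/3061121 = 12.88318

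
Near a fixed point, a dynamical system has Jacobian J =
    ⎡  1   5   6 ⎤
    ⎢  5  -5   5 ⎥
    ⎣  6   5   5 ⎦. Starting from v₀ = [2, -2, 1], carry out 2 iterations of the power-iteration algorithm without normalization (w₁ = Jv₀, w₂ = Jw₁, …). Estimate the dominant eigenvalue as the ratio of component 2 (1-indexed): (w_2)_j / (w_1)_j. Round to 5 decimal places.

λ ≈ -4.00000

w1 = Jv₀ = (-2, 25, 7)
w2 = Jw1 = (165, -100, 148)
Ratio at component: -100 / 25 = -4.00000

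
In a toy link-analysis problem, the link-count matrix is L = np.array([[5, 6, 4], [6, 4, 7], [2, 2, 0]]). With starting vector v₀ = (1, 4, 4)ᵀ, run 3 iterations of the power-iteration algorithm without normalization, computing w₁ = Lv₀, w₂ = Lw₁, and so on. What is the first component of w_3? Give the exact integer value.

6825

w1 = Lv₀ = (45, 50, 10)
w2 = Lw1 = (565, 540, 190)
w3 = Lw2 = (6825, 6880, 2210)
The requested component of w3 is 6825.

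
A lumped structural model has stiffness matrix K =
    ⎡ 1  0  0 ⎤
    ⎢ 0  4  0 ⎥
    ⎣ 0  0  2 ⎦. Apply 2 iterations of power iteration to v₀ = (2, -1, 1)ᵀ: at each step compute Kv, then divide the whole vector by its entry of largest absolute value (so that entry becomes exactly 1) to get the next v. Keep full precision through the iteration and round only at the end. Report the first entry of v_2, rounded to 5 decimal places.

Kv0 = (2.000000, -4.000000, 2.000000); divide by -4.000000 → v1 = (-0.500000, 1.000000, -0.500000)
Kv1 = (-0.500000, 4.000000, -1.000000); divide by 4.000000 → v2 = (-0.125000, 1.000000, -0.250000)
Requested entry of v2: 2/-16 = -0.12500

-0.12500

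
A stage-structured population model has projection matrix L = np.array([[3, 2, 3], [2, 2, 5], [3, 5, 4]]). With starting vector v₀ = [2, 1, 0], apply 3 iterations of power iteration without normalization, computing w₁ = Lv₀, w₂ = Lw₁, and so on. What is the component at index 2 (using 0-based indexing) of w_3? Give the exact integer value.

1014

w1 = Lv₀ = (3·2 + 2·1 + 3·0; 2·2 + 2·1 + 5·0; 3·2 + 5·1 + 4·0) = (8, 6, 11)
w2 = Lw1 = (3·8 + 2·6 + 3·11; 2·8 + 2·6 + 5·11; 3·8 + 5·6 + 4·11) = (69, 83, 98)
w3 = Lw2 = (667, 794, 1014)
The requested component of w3 is 1014.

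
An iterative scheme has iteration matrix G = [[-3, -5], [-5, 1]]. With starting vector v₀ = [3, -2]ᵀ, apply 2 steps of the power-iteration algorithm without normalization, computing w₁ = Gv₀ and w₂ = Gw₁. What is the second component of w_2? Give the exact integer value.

-22

w1 = Gv₀ = ((-3)·3 + (-5)·(-2); (-5)·3 + 1·(-2)) = (1, -17)
w2 = Gw1 = ((-3)·1 + (-5)·(-17); (-5)·1 + 1·(-17)) = (82, -22)
The requested component of w2 is -22.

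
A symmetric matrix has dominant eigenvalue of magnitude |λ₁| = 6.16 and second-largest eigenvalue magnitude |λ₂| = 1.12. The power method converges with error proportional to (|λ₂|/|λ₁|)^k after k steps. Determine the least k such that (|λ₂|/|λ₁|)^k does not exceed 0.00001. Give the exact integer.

7

|λ₂/λ₁| = 1.12/6.16 = 0.18182
Need k ≥ ln(0.00001) / ln(0.18182) = -11.5129 / -1.7047 ≈ 6.753
Smallest integer k satisfying the bound: 7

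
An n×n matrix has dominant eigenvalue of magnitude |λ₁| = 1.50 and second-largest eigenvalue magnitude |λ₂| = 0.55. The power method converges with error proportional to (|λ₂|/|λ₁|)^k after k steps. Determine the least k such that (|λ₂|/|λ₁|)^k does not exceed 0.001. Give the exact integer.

|λ₂/λ₁| = 0.55/1.50 = 0.36667
Need k ≥ ln(0.001) / ln(0.36667) = -6.9078 / -1.0033 ≈ 6.885
Smallest integer k satisfying the bound: 7

7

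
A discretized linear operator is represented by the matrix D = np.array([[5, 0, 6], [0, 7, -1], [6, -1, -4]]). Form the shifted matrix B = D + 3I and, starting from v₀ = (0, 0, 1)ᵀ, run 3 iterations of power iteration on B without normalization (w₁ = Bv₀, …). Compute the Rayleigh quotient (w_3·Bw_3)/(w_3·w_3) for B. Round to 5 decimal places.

μ ≈ 10.99722

B = D + 3I has rows (8, 0, 6); (0, 10, -1); (6, -1, -1)
w1 = Bv₀ = (8·0 + 0·0 + 6·1; 0·0 + 10·0 + (-1)·1; 6·0 + (-1)·0 + (-1)·1) = (6, -1, -1)
w2 = Bw1 = (8·6 + 0·(-1) + 6·(-1); 0·6 + 10·(-1) + (-1)·(-1); 6·6 + (-1)·(-1) + (-1)·(-1)) = (42, -9, 38)
w3 = Bw2 = (564, -128, 223)
Bw3 = (5850, -1503, 3289)
w3·Bw3 = 4225231; w3·w3 = 384209; μ ≈ 4225231/384209 = 10.99722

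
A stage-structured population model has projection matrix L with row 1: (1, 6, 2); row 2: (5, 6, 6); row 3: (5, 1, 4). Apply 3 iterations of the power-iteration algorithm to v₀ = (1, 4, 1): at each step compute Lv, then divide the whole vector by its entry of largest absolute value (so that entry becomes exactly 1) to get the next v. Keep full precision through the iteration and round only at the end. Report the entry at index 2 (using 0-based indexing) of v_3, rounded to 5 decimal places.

0.50646

Lv0 = (27.000000, 35.000000, 13.000000); divide by 35.000000 → v1 = (0.771429, 1.000000, 0.371429)
Lv1 = (7.514286, 12.085714, 6.342857); divide by 12.085714 → v2 = (0.621749, 1.000000, 0.524823)
Lv2 = (7.671395, 12.257683, 6.208038); divide by 12.257683 → v3 = (0.625844, 1.000000, 0.506461)
Requested entry of v3: 2626/5185 = 0.50646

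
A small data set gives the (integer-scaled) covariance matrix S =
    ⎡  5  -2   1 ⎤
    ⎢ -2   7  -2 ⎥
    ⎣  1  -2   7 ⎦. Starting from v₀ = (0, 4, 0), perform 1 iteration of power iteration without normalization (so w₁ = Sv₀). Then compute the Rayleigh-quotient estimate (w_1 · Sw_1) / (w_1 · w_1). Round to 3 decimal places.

λ ≈ 8.965

w1 = Sv₀ = (5·0 + (-2)·4 + 1·0; (-2)·0 + 7·4 + (-2)·0; 1·0 + (-2)·4 + 7·0) = (-8, 28, -8)
Sw1 = (-104, 228, -120)
w1·Sw1 = (-8)·(-104) + 28·228 + (-8)·(-120) = 8176; w1·w1 = (-8)·(-8) + 28·28 + (-8)·(-8) = 912
λ ≈ 8176/912 = 8.965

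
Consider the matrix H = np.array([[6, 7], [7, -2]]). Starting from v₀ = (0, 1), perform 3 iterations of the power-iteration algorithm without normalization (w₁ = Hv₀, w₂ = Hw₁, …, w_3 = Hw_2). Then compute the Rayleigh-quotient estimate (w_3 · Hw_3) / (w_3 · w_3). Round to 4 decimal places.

w1 = Hv₀ = (7, -2)
w2 = Hw1 = (28, 53)
w3 = Hw2 = (539, 90)
Hw3 = (3864, 3593)
w3·Hw3 = 539·3864 + 90·3593 = 2406066; w3·w3 = 539·539 + 90·90 = 298621
λ ≈ 2406066/298621 = 8.0573

8.0573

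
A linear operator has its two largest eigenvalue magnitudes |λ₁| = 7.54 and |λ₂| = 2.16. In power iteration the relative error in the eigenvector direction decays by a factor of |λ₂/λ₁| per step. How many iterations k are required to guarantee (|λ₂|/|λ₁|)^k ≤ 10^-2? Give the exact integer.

4

|λ₂/λ₁| = 2.16/7.54 = 0.28647
Need k ≥ ln(10^-2) / ln(0.28647) = -4.6052 / -1.2501 ≈ 3.684
Smallest integer k satisfying the bound: 4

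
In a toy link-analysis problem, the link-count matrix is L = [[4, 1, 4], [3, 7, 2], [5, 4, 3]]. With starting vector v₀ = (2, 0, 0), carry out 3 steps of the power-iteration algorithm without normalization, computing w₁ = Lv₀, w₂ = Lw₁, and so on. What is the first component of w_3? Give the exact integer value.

w1 = Lv₀ = (8, 6, 10)
w2 = Lw1 = (78, 86, 94)
w3 = Lw2 = (774, 1024, 1016)
The requested component of w3 is 774.

774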